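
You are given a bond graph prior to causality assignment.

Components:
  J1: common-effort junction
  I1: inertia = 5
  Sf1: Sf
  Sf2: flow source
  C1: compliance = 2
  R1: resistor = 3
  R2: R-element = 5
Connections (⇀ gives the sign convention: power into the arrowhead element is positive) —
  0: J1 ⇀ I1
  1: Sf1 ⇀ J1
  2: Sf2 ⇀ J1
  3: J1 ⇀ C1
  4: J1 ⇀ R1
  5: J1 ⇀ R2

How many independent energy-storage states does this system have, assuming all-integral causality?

2  (C1, I1 all integral)

β1 →Sf1  (Sf1: flow source, stroke at near end)
β2 →Sf2  (Sf2 (Sf) sets flow on bond)
β0 →I1  (I1 outputs flow p/I1)
β3 →J1  (prefer integral on C1)
β4 →R1  (0-jn J1 has e-setter on 3)
β5 →R2  (0-jn J1 has e-setter on 3)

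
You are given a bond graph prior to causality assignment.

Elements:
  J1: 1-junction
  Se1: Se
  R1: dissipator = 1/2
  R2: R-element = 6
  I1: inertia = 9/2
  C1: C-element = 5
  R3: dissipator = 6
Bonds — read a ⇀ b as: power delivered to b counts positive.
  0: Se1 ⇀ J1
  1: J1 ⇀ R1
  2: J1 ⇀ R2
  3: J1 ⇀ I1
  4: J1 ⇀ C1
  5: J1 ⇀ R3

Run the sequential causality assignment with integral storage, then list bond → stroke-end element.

#0 →J1
#1 →J1
#2 →J1
#3 →I1
#4 →J1
#5 →J1

β0 →J1  (Se1: effort source, stroke at far end)
β3 →I1  (I1 integral (f out))
β1 →J1  (1-jn J1 has f-setter on 3)
β2 →J1  (common-f at J1 fixed by 3)
β4 →J1  (J1: bond 3 brought flow, rest push out)
β5 →J1  (J1 flow already set via bond 3)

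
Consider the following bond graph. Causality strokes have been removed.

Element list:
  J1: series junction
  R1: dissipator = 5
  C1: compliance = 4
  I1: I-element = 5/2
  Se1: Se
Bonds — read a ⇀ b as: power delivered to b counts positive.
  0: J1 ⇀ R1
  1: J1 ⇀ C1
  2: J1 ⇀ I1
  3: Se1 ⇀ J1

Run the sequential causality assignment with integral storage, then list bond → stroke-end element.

b0 stroke→J1
b1 stroke→J1
b2 stroke→I1
b3 stroke→J1

b3 |J1  (Se1 (Se) sets effort on bond)
b1 |J1  (C1 outputs effort q/C1)
b2 |I1  (prefer integral on I1)
b0 |J1  (1-jn J1 has f-setter on 2)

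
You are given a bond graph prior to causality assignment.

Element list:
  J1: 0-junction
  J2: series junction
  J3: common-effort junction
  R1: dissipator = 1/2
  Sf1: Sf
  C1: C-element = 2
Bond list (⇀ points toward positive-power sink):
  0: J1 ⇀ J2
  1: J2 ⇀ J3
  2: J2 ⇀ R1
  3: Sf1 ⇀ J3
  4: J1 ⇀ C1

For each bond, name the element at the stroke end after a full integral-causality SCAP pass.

bond 0 →J2
bond 1 →J3
bond 2 →J2
bond 3 →Sf1
bond 4 →J1

β3 →Sf1  (Sf1: flow source, stroke at near end)
β1 →J3  (J3 needs exactly one e-in)
β0 →J2  (J2: bond 1 brought flow, rest push out)
β2 →J2  (1-jn J2 has f-setter on 1)
β4 →J1  (closing 0-jn rule on J1)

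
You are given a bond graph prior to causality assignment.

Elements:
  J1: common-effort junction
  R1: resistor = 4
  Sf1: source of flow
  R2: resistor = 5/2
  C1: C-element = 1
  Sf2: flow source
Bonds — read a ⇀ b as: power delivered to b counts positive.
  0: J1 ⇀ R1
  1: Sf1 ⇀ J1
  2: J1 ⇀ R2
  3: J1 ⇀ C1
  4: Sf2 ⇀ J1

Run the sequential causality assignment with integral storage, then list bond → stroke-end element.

#1 stroke at Sf1  (Sf1 (Sf) sets flow on bond)
#4 stroke at Sf2  (Sf2 (Sf) sets flow on bond)
#3 stroke at J1  (C1: C, integral causality)
#0 stroke at R1  (J1 effort already set via bond 3)
#2 stroke at R2  (J1: bond 3 brought effort, rest push out)

bond 0 →R1
bond 1 →Sf1
bond 2 →R2
bond 3 →J1
bond 4 →Sf2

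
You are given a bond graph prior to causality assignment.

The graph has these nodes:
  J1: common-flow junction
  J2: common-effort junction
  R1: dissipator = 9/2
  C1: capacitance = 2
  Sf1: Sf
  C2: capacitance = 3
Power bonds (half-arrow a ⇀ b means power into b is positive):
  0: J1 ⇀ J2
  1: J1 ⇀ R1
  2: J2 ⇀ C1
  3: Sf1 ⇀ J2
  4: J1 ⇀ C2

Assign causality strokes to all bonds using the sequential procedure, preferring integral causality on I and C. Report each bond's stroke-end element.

#3 stroke at Sf1  (Sf1 (Sf) sets flow on bond)
#2 stroke at J2  (C1 integral (e out))
#0 stroke at J1  (J2: bond 2 brought effort, rest push out)
#4 stroke at J1  (C2: C, integral causality)
#1 stroke at R1  (closing 1-jn rule on J1)

b0 stroke at J1
b1 stroke at R1
b2 stroke at J2
b3 stroke at Sf1
b4 stroke at J1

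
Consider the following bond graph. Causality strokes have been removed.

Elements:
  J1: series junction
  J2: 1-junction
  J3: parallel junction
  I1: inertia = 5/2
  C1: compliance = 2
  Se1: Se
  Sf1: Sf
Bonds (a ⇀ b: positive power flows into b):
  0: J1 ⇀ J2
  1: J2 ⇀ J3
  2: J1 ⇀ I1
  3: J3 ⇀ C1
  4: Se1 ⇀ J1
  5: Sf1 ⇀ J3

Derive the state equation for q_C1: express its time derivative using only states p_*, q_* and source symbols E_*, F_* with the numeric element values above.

#4 stroke at J1  (Se1 (Se) sets effort on bond)
#5 stroke at Sf1  (Sf1: flow source, stroke at near end)
#2 stroke at I1  (prefer integral on I1)
#0 stroke at J1  (common-f at J1 fixed by 2)
#1 stroke at J2  (J2 flow already set via bond 0)
#3 stroke at J3  (J3 needs exactly one e-in)

dq_C1/dt = F_Sf1 + 2*p_I1/5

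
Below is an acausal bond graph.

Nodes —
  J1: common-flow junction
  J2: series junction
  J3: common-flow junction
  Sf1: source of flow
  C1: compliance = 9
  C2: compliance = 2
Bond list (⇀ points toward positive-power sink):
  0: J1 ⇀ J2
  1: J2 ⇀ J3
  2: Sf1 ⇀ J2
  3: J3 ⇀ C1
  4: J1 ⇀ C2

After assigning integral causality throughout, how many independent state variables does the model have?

bond 2 stroke→Sf1  (source Sf1 imposes f)
bond 0 stroke→J2  (common-f at J2 fixed by 2)
bond 1 stroke→J2  (J2 flow already set via bond 2)
bond 3 stroke→J3  (J3 flow already set via bond 1)
bond 4 stroke→J1  (J1: bond 0 brought flow, rest push out)

2  (C1, C2 all integral)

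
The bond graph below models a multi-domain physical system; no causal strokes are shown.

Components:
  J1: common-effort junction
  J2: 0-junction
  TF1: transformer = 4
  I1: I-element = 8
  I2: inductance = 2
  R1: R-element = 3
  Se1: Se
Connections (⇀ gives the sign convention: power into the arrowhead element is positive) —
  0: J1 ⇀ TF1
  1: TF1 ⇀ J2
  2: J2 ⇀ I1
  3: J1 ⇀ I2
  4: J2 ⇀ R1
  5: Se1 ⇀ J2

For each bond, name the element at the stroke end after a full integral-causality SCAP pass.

b5 stroke at J2  (source Se1 imposes e)
b1 stroke at TF1  (J2: bond 5 brought effort, rest push out)
b2 stroke at I1  (J2 effort already set via bond 5)
b4 stroke at R1  (0-jn J2 has e-setter on 5)
b0 stroke at J1  (through TF1, causality passes straight; one stroke at TF1)
b3 stroke at I2  (J1 effort already set via bond 0)

b0 stroke at J1
b1 stroke at TF1
b2 stroke at I1
b3 stroke at I2
b4 stroke at R1
b5 stroke at J2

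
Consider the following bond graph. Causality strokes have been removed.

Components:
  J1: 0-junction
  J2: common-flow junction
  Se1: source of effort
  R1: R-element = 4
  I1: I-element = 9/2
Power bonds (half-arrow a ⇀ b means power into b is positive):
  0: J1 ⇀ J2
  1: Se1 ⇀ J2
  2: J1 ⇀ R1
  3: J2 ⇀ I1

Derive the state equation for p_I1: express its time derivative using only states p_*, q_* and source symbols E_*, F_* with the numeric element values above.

dp_I1/dt = E_Se1 - 8*p_I1/9

#1 stroke at J2  (source Se1 imposes e)
#3 stroke at I1  (I1 outputs flow p/I1)
#0 stroke at J2  (1-jn J2 has f-setter on 3)
#2 stroke at J1  (J1: last free bond brings effort in)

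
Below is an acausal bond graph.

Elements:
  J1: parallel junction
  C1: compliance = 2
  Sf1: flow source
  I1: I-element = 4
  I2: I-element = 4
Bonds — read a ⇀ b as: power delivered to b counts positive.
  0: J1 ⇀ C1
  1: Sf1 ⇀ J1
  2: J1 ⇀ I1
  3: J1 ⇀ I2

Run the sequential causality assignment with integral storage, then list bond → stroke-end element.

bond 0 |J1
bond 1 |Sf1
bond 2 |I1
bond 3 |I2

#1 |Sf1  (Sf1 fixes flow; stroke at Sf1)
#0 |J1  (prefer integral on C1)
#2 |I1  (0-jn J1 has e-setter on 0)
#3 |I2  (J1 effort already set via bond 0)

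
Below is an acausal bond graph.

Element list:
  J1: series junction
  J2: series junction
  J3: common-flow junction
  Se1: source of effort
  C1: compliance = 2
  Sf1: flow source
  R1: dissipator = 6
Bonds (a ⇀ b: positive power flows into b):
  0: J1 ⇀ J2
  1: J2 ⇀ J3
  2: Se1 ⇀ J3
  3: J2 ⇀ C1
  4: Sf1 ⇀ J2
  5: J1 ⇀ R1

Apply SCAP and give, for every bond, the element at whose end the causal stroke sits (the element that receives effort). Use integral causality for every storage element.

bond 0 stroke→J2
bond 1 stroke→J2
bond 2 stroke→J3
bond 3 stroke→J2
bond 4 stroke→Sf1
bond 5 stroke→J1

bond 2 |J3  (Se1 fixes effort; stroke away)
bond 4 |Sf1  (Sf1: flow source, stroke at near end)
bond 0 |J2  (1-jn J2 has f-setter on 4)
bond 1 |J2  (J2 flow already set via bond 4)
bond 3 |J2  (J2: bond 4 brought flow, rest push out)
bond 5 |J1  (common-f at J1 fixed by 0)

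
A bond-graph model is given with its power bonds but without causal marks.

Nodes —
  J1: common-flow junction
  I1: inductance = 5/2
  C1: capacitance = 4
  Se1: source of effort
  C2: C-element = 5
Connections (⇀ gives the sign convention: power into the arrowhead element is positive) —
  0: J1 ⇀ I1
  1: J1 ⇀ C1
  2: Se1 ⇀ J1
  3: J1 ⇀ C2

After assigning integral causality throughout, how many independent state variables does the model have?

3  (C1, C2, I1 all integral)

bond 2 →J1  (Se1 (Se) sets effort on bond)
bond 0 →I1  (prefer integral on I1)
bond 1 →J1  (common-f at J1 fixed by 0)
bond 3 →J1  (J1: bond 0 brought flow, rest push out)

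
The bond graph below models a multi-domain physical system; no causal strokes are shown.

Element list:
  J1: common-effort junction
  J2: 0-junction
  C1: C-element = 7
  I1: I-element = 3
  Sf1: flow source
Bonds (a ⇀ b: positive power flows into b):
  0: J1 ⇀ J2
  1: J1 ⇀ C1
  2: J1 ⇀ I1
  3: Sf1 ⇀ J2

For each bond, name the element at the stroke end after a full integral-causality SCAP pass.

#3 →Sf1  (Sf1: flow source, stroke at near end)
#0 →J2  (J2 needs exactly one e-in)
#1 →J1  (prefer integral on C1)
#2 →I1  (J1: bond 1 brought effort, rest push out)

bond 0 stroke→J2
bond 1 stroke→J1
bond 2 stroke→I1
bond 3 stroke→Sf1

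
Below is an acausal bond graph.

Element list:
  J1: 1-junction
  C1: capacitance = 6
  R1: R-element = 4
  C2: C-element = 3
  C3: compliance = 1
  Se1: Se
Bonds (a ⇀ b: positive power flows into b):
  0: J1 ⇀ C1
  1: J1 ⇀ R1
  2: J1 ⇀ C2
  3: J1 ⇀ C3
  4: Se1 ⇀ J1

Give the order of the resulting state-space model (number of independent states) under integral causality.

3  (C1, C2, C3 all integral)

b4 |J1  (Se1: effort source, stroke at far end)
b0 |J1  (prefer integral on C1)
b2 |J1  (C2 outputs effort q/C2)
b3 |J1  (C3 outputs effort q/C3)
b1 |R1  (J1 needs exactly one f-in)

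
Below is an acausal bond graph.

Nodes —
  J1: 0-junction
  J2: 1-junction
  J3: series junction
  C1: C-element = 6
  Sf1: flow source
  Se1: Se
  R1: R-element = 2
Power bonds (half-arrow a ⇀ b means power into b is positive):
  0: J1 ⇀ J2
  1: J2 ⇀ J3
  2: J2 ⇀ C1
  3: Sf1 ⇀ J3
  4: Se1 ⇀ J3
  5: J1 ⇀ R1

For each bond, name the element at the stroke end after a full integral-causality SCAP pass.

b0 stroke at J2
b1 stroke at J3
b2 stroke at J2
b3 stroke at Sf1
b4 stroke at J3
b5 stroke at J1

β3 |Sf1  (source Sf1 imposes f)
β4 |J3  (Se1: effort source, stroke at far end)
β1 |J3  (1-jn J3 has f-setter on 3)
β0 |J2  (1-jn J2 has f-setter on 1)
β2 |J2  (J2 flow already set via bond 1)
β5 |J1  (only one effort-in slot at J1)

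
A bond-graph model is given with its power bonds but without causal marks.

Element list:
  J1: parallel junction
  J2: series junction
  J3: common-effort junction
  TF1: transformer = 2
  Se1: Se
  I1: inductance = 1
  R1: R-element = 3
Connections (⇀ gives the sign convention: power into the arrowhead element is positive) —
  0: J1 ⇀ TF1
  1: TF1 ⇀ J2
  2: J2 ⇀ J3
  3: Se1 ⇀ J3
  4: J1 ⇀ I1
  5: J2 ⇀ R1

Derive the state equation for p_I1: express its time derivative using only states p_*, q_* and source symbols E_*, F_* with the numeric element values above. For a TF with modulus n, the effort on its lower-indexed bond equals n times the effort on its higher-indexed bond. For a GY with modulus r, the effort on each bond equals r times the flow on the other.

dp_I1/dt = 2*E_Se1 - 12*p_I1

b3 stroke→J3  (Se1 (Se) sets effort on bond)
b2 stroke→J2  (J3: bond 3 brought effort, rest push out)
b4 stroke→I1  (I1: I, integral causality)
b0 stroke→J1  (only one effort-in slot at J1)
b1 stroke→TF1  (TF TF1: opposite of bond 0)
b5 stroke→J2  (1-jn J2 has f-setter on 1)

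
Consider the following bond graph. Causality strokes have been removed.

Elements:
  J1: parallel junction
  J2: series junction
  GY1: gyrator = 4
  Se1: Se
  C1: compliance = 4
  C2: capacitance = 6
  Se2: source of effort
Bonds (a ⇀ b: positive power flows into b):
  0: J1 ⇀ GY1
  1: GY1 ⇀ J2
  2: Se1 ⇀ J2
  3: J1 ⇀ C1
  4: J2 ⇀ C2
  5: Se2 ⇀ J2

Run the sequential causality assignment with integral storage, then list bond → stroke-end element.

β0 →GY1
β1 →GY1
β2 →J2
β3 →J1
β4 →J2
β5 →J2

bond 2 →J2  (Se1: effort source, stroke at far end)
bond 5 →J2  (source Se2 imposes e)
bond 3 →J1  (prefer integral on C1)
bond 0 →GY1  (J1 effort already set via bond 3)
bond 1 →GY1  (through GY1, causality inverts; strokes same side of GY1)
bond 4 →J2  (J2 flow already set via bond 1)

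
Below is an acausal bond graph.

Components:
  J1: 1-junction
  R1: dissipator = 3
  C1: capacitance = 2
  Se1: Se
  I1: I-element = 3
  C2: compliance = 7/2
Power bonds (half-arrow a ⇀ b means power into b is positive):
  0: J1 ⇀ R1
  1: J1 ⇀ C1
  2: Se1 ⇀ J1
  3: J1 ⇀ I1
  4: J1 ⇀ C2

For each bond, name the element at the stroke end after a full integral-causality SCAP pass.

#2 stroke→J1  (source Se1 imposes e)
#1 stroke→J1  (C1 outputs effort q/C1)
#3 stroke→I1  (I1 outputs flow p/I1)
#0 stroke→J1  (common-f at J1 fixed by 3)
#4 stroke→J1  (common-f at J1 fixed by 3)

bond 0 |J1
bond 1 |J1
bond 2 |J1
bond 3 |I1
bond 4 |J1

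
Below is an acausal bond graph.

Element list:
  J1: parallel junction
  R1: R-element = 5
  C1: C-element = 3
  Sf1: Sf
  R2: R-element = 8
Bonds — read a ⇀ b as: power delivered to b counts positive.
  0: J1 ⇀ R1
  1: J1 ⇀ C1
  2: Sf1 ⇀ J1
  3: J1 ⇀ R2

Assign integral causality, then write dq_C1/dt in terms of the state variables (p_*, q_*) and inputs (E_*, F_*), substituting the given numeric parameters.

b2 |Sf1  (Sf1: flow source, stroke at near end)
b1 |J1  (C1 integral (e out))
b0 |R1  (J1 effort already set via bond 1)
b3 |R2  (J1 effort already set via bond 1)

dq_C1/dt = F_Sf1 - 13*q_C1/120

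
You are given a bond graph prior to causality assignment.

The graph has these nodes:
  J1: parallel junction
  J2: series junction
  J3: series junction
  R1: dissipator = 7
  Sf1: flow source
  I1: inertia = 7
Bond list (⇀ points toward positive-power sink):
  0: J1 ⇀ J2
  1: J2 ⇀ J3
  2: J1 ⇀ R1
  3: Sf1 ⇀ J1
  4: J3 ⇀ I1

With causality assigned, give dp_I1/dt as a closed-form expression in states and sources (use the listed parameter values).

dp_I1/dt = 7*F_Sf1 - p_I1

β3 stroke→Sf1  (Sf1 fixes flow; stroke at Sf1)
β4 stroke→I1  (prefer integral on I1)
β1 stroke→J3  (J3: bond 4 brought flow, rest push out)
β0 stroke→J2  (common-f at J2 fixed by 1)
β2 stroke→J1  (J1: last free bond brings effort in)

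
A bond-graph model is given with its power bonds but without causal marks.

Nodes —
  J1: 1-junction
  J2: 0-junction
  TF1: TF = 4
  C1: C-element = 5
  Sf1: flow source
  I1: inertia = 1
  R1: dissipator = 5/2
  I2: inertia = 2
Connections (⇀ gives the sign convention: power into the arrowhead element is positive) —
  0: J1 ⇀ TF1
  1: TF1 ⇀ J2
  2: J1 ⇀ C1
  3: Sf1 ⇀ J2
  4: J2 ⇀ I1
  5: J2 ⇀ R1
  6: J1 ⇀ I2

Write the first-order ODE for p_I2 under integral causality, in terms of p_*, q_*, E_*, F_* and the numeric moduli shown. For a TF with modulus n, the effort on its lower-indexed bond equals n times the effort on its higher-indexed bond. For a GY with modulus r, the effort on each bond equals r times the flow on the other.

dp_I2/dt = -10*F_Sf1 + 10*p_I1 - 20*p_I2 - q_C1/5

b3 stroke→Sf1  (Sf1 fixes flow; stroke at Sf1)
b2 stroke→J1  (C1 outputs effort q/C1)
b4 stroke→I1  (I1 integral (f out))
b6 stroke→I2  (prefer integral on I2)
b0 stroke→J1  (common-f at J1 fixed by 6)
b1 stroke→TF1  (TF1: transformer flips bond 0)
b5 stroke→J2  (closing 0-jn rule on J2)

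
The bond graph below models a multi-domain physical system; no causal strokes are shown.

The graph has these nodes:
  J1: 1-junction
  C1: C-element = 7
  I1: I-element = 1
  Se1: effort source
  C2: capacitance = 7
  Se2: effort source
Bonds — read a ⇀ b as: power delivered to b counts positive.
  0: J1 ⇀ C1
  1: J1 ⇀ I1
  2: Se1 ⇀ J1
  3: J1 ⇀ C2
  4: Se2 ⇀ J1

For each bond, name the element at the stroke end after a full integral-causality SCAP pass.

β2 stroke→J1  (source Se1 imposes e)
β4 stroke→J1  (Se2 (Se) sets effort on bond)
β0 stroke→J1  (prefer integral on C1)
β1 stroke→I1  (prefer integral on I1)
β3 stroke→J1  (1-jn J1 has f-setter on 1)

β0 →J1
β1 →I1
β2 →J1
β3 →J1
β4 →J1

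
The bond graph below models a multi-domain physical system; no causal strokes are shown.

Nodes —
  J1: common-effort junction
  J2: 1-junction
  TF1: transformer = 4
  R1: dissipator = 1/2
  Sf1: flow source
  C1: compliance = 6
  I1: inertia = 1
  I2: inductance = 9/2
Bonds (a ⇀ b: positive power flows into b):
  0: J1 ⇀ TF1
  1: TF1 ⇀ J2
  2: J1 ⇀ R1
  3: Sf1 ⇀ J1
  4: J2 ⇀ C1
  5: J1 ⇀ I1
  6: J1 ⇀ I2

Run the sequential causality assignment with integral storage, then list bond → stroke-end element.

β3 →Sf1  (Sf1: flow source, stroke at near end)
β4 →J2  (C1: C, integral causality)
β1 →TF1  (closing 1-jn rule on J2)
β0 →J1  (TF1: transformer flips bond 1)
β2 →R1  (J1 effort already set via bond 0)
β5 →I1  (0-jn J1 has e-setter on 0)
β6 →I2  (J1 effort already set via bond 0)

#0 stroke→J1
#1 stroke→TF1
#2 stroke→R1
#3 stroke→Sf1
#4 stroke→J2
#5 stroke→I1
#6 stroke→I2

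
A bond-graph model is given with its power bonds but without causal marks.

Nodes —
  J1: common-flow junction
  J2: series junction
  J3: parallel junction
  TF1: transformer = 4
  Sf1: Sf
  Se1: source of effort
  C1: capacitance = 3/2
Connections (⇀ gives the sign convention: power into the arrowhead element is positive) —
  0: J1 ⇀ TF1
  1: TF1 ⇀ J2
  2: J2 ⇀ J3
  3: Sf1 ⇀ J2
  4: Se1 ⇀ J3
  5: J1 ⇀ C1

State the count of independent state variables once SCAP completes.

#3 →Sf1  (Sf1 (Sf) sets flow on bond)
#4 →J3  (source Se1 imposes e)
#1 →J2  (J2: bond 3 brought flow, rest push out)
#2 →J2  (common-f at J2 fixed by 3)
#0 →TF1  (TF1: transformer flips bond 1)
#5 →J1  (J1: bond 0 brought flow, rest push out)

1  (C1 all integral)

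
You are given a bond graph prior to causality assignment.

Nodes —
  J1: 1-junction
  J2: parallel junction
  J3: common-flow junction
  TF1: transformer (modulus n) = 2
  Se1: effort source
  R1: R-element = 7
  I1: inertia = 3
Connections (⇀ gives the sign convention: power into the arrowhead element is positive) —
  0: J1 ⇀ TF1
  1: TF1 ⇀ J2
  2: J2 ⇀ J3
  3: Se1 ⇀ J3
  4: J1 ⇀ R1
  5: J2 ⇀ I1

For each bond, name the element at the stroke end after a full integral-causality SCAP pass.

#3 stroke at J3  (Se1 (Se) sets effort on bond)
#2 stroke at J2  (J3 needs exactly one f-in)
#1 stroke at TF1  (J2 effort already set via bond 2)
#5 stroke at I1  (J2: bond 2 brought effort, rest push out)
#0 stroke at J1  (TF TF1: opposite of bond 1)
#4 stroke at R1  (only one flow-in slot at J1)

bond 0 |J1
bond 1 |TF1
bond 2 |J2
bond 3 |J3
bond 4 |R1
bond 5 |I1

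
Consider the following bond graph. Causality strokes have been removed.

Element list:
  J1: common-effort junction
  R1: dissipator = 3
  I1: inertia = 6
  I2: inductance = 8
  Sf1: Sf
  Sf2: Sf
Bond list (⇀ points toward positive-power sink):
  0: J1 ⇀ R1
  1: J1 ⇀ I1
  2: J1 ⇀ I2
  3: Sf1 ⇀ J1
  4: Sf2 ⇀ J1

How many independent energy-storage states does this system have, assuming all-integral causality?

2  (I1, I2 all integral)

bond 3 →Sf1  (Sf1 fixes flow; stroke at Sf1)
bond 4 →Sf2  (source Sf2 imposes f)
bond 1 →I1  (I1: I, integral causality)
bond 2 →I2  (prefer integral on I2)
bond 0 →J1  (J1: last free bond brings effort in)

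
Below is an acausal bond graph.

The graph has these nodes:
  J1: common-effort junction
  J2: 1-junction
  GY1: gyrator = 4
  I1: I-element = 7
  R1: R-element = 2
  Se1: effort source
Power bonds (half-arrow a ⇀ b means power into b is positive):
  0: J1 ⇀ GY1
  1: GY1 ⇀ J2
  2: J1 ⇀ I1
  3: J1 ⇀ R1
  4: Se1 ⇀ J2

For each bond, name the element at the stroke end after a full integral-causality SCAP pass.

β4 |J2  (Se1: effort source, stroke at far end)
β1 |GY1  (J2: last free bond brings flow in)
β0 |GY1  (GY1 both-in/both-out from 1)
β2 |I1  (I1: I, integral causality)
β3 |J1  (J1: last free bond brings effort in)

β0 stroke→GY1
β1 stroke→GY1
β2 stroke→I1
β3 stroke→J1
β4 stroke→J2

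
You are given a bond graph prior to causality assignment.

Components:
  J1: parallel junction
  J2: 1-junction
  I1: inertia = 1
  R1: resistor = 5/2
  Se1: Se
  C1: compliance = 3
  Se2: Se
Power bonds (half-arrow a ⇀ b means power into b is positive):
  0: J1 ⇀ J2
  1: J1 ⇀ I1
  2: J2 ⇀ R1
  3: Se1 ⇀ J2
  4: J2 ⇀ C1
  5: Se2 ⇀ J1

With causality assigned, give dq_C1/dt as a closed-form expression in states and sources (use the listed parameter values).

dq_C1/dt = 2*E_Se1/5 + 2*E_Se2/5 - 2*q_C1/15

β3 stroke→J2  (Se1: effort source, stroke at far end)
β5 stroke→J1  (Se2 fixes effort; stroke away)
β0 stroke→J2  (0-jn J1 has e-setter on 5)
β1 stroke→I1  (0-jn J1 has e-setter on 5)
β4 stroke→J2  (C1 integral (e out))
β2 stroke→R1  (J2: last free bond brings flow in)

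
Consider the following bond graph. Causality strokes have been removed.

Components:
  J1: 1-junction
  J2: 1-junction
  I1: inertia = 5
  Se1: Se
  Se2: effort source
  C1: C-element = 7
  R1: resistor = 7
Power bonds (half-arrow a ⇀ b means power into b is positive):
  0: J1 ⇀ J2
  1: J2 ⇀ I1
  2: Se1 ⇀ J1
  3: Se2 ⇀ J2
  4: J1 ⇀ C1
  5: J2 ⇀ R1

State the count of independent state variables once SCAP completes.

2  (C1, I1 all integral)

#2 →J1  (Se1 fixes effort; stroke away)
#3 →J2  (source Se2 imposes e)
#1 →I1  (prefer integral on I1)
#0 →J2  (1-jn J2 has f-setter on 1)
#5 →J2  (J2: bond 1 brought flow, rest push out)
#4 →J1  (common-f at J1 fixed by 0)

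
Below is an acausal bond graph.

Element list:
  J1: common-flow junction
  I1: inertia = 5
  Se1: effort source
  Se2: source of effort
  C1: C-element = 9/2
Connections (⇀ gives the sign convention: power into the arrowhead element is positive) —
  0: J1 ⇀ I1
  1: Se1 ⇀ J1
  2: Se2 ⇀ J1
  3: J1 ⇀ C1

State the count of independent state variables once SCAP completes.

b1 |J1  (Se1 fixes effort; stroke away)
b2 |J1  (Se2: effort source, stroke at far end)
b0 |I1  (I1 integral (f out))
b3 |J1  (J1: bond 0 brought flow, rest push out)

2  (C1, I1 all integral)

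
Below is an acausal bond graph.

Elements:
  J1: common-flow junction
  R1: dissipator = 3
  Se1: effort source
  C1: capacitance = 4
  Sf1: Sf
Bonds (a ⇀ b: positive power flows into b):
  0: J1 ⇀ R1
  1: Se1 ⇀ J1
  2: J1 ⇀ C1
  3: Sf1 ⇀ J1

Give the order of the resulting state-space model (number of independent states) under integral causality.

β1 stroke at J1  (Se1: effort source, stroke at far end)
β3 stroke at Sf1  (source Sf1 imposes f)
β0 stroke at J1  (J1 flow already set via bond 3)
β2 stroke at J1  (J1 flow already set via bond 3)

1  (C1 all integral)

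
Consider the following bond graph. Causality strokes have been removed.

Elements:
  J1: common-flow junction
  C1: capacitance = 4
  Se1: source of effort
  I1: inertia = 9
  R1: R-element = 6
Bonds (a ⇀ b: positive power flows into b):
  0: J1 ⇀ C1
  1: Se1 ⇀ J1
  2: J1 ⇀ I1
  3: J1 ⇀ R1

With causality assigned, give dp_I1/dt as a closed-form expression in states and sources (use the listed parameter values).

dp_I1/dt = E_Se1 - 2*p_I1/3 - q_C1/4

#1 stroke→J1  (Se1 (Se) sets effort on bond)
#0 stroke→J1  (C1 outputs effort q/C1)
#2 stroke→I1  (I1: I, integral causality)
#3 stroke→J1  (J1: bond 2 brought flow, rest push out)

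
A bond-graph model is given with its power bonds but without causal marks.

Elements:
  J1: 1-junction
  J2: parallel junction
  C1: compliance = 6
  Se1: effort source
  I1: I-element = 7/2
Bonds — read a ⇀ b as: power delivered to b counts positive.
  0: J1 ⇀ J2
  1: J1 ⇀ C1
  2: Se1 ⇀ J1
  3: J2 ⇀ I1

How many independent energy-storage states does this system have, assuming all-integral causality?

2  (C1, I1 all integral)

bond 2 stroke at J1  (source Se1 imposes e)
bond 1 stroke at J1  (prefer integral on C1)
bond 0 stroke at J2  (J1 needs exactly one f-in)
bond 3 stroke at I1  (J2: bond 0 brought effort, rest push out)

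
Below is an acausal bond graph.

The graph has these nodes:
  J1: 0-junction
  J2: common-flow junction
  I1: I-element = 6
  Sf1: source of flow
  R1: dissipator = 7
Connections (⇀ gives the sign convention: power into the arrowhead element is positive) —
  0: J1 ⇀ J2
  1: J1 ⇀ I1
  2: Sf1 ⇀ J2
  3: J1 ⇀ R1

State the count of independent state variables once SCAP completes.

1  (I1 all integral)

#2 stroke at Sf1  (source Sf1 imposes f)
#0 stroke at J2  (J2: bond 2 brought flow, rest push out)
#1 stroke at I1  (I1 outputs flow p/I1)
#3 stroke at J1  (J1: last free bond brings effort in)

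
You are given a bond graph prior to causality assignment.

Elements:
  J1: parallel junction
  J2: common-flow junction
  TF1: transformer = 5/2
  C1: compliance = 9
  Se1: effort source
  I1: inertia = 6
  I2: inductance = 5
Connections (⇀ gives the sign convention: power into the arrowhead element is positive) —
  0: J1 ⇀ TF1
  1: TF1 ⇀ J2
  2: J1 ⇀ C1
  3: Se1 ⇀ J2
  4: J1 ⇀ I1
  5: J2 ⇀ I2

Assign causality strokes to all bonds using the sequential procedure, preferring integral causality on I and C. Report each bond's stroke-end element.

#3 →J2  (Se1 (Se) sets effort on bond)
#2 →J1  (C1 outputs effort q/C1)
#0 →TF1  (J1 effort already set via bond 2)
#4 →I1  (common-e at J1 fixed by 2)
#1 →J2  (TF1 one-in-one-out from 0)
#5 →I2  (closing 1-jn rule on J2)

#0 →TF1
#1 →J2
#2 →J1
#3 →J2
#4 →I1
#5 →I2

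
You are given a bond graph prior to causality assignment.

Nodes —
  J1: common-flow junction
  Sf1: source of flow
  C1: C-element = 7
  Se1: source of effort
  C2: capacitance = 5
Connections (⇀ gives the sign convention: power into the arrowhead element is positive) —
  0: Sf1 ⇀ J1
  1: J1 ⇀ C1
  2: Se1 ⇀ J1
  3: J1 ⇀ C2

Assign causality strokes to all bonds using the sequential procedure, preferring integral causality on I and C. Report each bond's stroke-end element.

β0 stroke at Sf1  (Sf1 fixes flow; stroke at Sf1)
β2 stroke at J1  (Se1 (Se) sets effort on bond)
β1 stroke at J1  (common-f at J1 fixed by 0)
β3 stroke at J1  (1-jn J1 has f-setter on 0)

β0 stroke→Sf1
β1 stroke→J1
β2 stroke→J1
β3 stroke→J1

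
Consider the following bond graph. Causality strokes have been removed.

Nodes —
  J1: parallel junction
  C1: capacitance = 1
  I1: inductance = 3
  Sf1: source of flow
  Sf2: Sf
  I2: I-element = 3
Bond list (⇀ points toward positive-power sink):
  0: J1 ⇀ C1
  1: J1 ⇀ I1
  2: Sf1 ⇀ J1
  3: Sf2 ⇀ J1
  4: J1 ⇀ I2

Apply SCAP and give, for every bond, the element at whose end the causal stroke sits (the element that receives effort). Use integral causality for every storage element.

β0 |J1
β1 |I1
β2 |Sf1
β3 |Sf2
β4 |I2

#2 stroke at Sf1  (Sf1 fixes flow; stroke at Sf1)
#3 stroke at Sf2  (source Sf2 imposes f)
#0 stroke at J1  (C1: C, integral causality)
#1 stroke at I1  (0-jn J1 has e-setter on 0)
#4 stroke at I2  (J1 effort already set via bond 0)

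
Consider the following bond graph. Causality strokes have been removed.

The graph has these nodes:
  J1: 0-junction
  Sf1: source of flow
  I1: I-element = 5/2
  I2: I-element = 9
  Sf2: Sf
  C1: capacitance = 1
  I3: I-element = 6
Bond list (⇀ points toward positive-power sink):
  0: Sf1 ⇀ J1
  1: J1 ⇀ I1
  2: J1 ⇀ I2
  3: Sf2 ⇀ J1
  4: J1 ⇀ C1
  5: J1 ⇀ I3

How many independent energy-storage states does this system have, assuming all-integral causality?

4  (C1, I1, I2, I3 all integral)

β0 stroke at Sf1  (Sf1: flow source, stroke at near end)
β3 stroke at Sf2  (Sf2: flow source, stroke at near end)
β1 stroke at I1  (I1 outputs flow p/I1)
β2 stroke at I2  (prefer integral on I2)
β4 stroke at J1  (C1 integral (e out))
β5 stroke at I3  (J1: bond 4 brought effort, rest push out)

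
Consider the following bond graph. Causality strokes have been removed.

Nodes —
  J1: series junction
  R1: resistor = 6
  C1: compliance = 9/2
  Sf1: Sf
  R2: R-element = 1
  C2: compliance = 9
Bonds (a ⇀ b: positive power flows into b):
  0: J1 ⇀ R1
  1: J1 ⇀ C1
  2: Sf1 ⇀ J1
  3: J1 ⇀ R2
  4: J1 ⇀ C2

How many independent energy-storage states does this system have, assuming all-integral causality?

2  (C1, C2 all integral)

β2 stroke at Sf1  (source Sf1 imposes f)
β0 stroke at J1  (J1 flow already set via bond 2)
β1 stroke at J1  (common-f at J1 fixed by 2)
β3 stroke at J1  (J1 flow already set via bond 2)
β4 stroke at J1  (J1: bond 2 brought flow, rest push out)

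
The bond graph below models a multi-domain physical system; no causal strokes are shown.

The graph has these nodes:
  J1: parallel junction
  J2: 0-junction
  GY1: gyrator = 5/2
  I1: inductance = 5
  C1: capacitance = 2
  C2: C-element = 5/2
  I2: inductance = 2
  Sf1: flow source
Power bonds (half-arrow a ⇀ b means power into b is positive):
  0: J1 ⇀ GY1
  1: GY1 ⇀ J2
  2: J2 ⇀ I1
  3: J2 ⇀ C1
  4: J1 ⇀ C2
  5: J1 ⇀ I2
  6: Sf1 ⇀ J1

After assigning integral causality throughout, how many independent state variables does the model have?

4  (C1, C2, I1, I2 all integral)

bond 6 stroke→Sf1  (Sf1 fixes flow; stroke at Sf1)
bond 2 stroke→I1  (I1: I, integral causality)
bond 3 stroke→J2  (C1: C, integral causality)
bond 1 stroke→GY1  (J2: bond 3 brought effort, rest push out)
bond 0 stroke→GY1  (GY1: gyrator matches bond 1)
bond 4 stroke→J1  (C2: C, integral causality)
bond 5 stroke→I2  (J1 effort already set via bond 4)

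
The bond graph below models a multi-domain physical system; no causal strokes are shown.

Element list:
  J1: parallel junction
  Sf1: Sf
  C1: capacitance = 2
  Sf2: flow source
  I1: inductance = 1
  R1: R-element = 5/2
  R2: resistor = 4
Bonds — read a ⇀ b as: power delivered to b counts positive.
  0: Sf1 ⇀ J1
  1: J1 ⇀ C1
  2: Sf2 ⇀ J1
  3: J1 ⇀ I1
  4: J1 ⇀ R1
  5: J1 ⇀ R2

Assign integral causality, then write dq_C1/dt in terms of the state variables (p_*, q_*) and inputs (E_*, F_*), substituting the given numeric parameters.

#0 stroke→Sf1  (Sf1 fixes flow; stroke at Sf1)
#2 stroke→Sf2  (Sf2 (Sf) sets flow on bond)
#1 stroke→J1  (C1: C, integral causality)
#3 stroke→I1  (common-e at J1 fixed by 1)
#4 stroke→R1  (J1: bond 1 brought effort, rest push out)
#5 stroke→R2  (J1: bond 1 brought effort, rest push out)

dq_C1/dt = F_Sf1 + F_Sf2 - p_I1 - 13*q_C1/40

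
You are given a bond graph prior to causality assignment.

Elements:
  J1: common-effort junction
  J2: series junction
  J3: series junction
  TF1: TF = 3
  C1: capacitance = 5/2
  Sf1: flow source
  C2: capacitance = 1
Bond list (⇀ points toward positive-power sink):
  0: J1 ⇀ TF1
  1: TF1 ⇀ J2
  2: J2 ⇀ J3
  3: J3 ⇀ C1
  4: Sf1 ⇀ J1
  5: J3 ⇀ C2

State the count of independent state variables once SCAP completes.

b4 |Sf1  (Sf1 fixes flow; stroke at Sf1)
b0 |J1  (closing 0-jn rule on J1)
b1 |TF1  (TF1: transformer flips bond 0)
b2 |J2  (1-jn J2 has f-setter on 1)
b3 |J3  (common-f at J3 fixed by 2)
b5 |J3  (1-jn J3 has f-setter on 2)

2  (C1, C2 all integral)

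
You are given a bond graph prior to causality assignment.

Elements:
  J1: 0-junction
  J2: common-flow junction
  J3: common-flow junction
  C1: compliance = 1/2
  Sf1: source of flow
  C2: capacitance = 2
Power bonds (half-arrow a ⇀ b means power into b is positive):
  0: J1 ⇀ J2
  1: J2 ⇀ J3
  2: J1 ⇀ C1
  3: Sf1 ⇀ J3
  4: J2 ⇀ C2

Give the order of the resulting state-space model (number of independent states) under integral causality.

bond 3 →Sf1  (Sf1 fixes flow; stroke at Sf1)
bond 1 →J3  (J3: bond 3 brought flow, rest push out)
bond 0 →J2  (common-f at J2 fixed by 1)
bond 4 →J2  (common-f at J2 fixed by 1)
bond 2 →J1  (J1: last free bond brings effort in)

2  (C1, C2 all integral)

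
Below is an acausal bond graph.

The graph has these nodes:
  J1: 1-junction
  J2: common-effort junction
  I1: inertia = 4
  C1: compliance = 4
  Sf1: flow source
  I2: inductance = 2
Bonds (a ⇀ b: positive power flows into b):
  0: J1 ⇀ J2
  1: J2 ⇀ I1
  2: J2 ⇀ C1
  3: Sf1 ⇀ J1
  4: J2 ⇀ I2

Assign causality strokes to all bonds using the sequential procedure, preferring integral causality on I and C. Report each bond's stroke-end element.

bond 3 |Sf1  (Sf1 (Sf) sets flow on bond)
bond 0 |J1  (J1 flow already set via bond 3)
bond 1 |I1  (I1 integral (f out))
bond 2 |J2  (prefer integral on C1)
bond 4 |I2  (J2: bond 2 brought effort, rest push out)

β0 stroke→J1
β1 stroke→I1
β2 stroke→J2
β3 stroke→Sf1
β4 stroke→I2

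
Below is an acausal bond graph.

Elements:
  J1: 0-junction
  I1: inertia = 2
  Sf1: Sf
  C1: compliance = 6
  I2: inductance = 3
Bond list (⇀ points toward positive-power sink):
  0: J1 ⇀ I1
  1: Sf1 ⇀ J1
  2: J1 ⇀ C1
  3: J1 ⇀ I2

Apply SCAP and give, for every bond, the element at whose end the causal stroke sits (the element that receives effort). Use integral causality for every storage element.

b0 stroke at I1
b1 stroke at Sf1
b2 stroke at J1
b3 stroke at I2

β1 stroke at Sf1  (Sf1 (Sf) sets flow on bond)
β0 stroke at I1  (prefer integral on I1)
β2 stroke at J1  (prefer integral on C1)
β3 stroke at I2  (J1: bond 2 brought effort, rest push out)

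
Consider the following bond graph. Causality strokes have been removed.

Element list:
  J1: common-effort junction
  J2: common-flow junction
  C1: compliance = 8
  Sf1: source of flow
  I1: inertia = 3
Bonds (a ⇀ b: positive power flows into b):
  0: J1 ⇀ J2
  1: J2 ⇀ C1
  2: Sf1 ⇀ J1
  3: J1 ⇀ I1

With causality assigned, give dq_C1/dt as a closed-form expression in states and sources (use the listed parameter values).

bond 2 |Sf1  (source Sf1 imposes f)
bond 1 |J2  (prefer integral on C1)
bond 0 |J1  (only one flow-in slot at J2)
bond 3 |I1  (J1: bond 0 brought effort, rest push out)

dq_C1/dt = F_Sf1 - p_I1/3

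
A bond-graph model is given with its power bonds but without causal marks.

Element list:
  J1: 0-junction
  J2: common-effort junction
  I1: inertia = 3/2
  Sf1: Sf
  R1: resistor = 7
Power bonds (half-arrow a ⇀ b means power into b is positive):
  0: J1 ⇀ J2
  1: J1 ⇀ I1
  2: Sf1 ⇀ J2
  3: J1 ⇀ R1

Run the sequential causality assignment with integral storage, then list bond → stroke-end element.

b2 stroke→Sf1  (source Sf1 imposes f)
b0 stroke→J2  (J2: last free bond brings effort in)
b1 stroke→I1  (I1: I, integral causality)
b3 stroke→J1  (J1 needs exactly one e-in)

β0 stroke at J2
β1 stroke at I1
β2 stroke at Sf1
β3 stroke at J1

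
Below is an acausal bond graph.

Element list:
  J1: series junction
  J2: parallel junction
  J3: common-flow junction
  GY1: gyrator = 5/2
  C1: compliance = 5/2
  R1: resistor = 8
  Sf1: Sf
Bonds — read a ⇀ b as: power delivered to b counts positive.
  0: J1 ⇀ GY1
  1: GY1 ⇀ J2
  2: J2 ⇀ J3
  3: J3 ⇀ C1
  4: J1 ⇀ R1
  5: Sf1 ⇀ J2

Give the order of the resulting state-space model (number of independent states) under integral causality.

bond 5 stroke at Sf1  (source Sf1 imposes f)
bond 3 stroke at J3  (C1 integral (e out))
bond 2 stroke at J2  (closing 1-jn rule on J3)
bond 1 stroke at GY1  (0-jn J2 has e-setter on 2)
bond 0 stroke at GY1  (GY GY1: same side as bond 1)
bond 4 stroke at J1  (1-jn J1 has f-setter on 0)

1  (C1 all integral)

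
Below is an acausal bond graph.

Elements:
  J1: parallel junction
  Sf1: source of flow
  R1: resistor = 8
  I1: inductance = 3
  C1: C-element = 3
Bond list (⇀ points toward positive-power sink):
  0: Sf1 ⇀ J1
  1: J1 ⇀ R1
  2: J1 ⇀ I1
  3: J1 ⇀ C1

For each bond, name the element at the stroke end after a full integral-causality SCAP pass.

#0 stroke→Sf1  (Sf1: flow source, stroke at near end)
#2 stroke→I1  (I1 integral (f out))
#3 stroke→J1  (C1 integral (e out))
#1 stroke→R1  (J1 effort already set via bond 3)

β0 |Sf1
β1 |R1
β2 |I1
β3 |J1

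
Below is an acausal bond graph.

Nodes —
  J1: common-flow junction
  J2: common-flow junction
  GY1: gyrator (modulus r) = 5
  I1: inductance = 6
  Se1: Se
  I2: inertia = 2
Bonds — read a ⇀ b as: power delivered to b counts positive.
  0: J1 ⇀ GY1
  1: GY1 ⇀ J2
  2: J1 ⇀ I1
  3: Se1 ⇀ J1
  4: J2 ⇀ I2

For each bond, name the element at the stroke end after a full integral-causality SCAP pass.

b0 →J1
b1 →J2
b2 →I1
b3 →J1
b4 →I2

β3 →J1  (Se1 fixes effort; stroke away)
β2 →I1  (I1 integral (f out))
β0 →J1  (common-f at J1 fixed by 2)
β1 →J2  (GY GY1: same side as bond 0)
β4 →I2  (closing 1-jn rule on J2)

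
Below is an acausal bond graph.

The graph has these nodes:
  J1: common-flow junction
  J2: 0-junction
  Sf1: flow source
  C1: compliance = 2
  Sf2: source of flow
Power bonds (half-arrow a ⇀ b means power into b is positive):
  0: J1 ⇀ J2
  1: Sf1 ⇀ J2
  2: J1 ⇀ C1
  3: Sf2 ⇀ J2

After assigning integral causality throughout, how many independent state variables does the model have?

#1 |Sf1  (Sf1 fixes flow; stroke at Sf1)
#3 |Sf2  (Sf2 (Sf) sets flow on bond)
#0 |J2  (J2 needs exactly one e-in)
#2 |J1  (1-jn J1 has f-setter on 0)

1  (C1 all integral)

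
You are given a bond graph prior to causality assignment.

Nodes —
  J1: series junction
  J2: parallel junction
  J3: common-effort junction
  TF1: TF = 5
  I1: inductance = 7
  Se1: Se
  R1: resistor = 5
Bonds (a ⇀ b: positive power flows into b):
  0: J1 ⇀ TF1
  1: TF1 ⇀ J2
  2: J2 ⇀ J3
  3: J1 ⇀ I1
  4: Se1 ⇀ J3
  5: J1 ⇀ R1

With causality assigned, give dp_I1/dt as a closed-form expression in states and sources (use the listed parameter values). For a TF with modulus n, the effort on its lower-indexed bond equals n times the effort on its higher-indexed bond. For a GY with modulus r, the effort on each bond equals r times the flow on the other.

dp_I1/dt = -5*E_Se1 - 5*p_I1/7

β4 |J3  (Se1: effort source, stroke at far end)
β2 |J2  (J3 effort already set via bond 4)
β1 |TF1  (common-e at J2 fixed by 2)
β0 |J1  (TF TF1: opposite of bond 1)
β3 |I1  (I1: I, integral causality)
β5 |J1  (J1: bond 3 brought flow, rest push out)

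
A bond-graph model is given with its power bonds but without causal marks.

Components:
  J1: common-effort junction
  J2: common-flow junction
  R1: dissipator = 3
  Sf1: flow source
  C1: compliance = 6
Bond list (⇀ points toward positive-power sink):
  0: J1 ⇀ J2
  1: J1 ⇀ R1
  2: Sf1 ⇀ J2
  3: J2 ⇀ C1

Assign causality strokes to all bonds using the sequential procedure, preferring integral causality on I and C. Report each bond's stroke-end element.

b0 stroke→J2
b1 stroke→J1
b2 stroke→Sf1
b3 stroke→J2

#2 stroke→Sf1  (Sf1: flow source, stroke at near end)
#0 stroke→J2  (J2: bond 2 brought flow, rest push out)
#3 stroke→J2  (J2 flow already set via bond 2)
#1 stroke→J1  (J1: last free bond brings effort in)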